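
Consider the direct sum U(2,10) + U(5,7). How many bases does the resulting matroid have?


Bases of a direct sum M1 + M2: |B| = |B(M1)| * |B(M2)|.
|B(U(2,10))| = C(10,2) = 45.
|B(U(5,7))| = C(7,5) = 21.
Total bases = 45 * 21 = 945.

945


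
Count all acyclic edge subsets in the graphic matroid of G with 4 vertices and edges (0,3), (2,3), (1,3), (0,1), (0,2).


An independent set in a graphic matroid is an acyclic edge subset.
G has 4 vertices and 5 edges.
Enumerate all 2^5 = 32 subsets, checking for acyclicity.
Total independent sets = 24.

24


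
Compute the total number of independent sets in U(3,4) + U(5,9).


For a direct sum, |I(M1+M2)| = |I(M1)| * |I(M2)|.
|I(U(3,4))| = sum C(4,k) for k=0..3 = 15.
|I(U(5,9))| = sum C(9,k) for k=0..5 = 382.
Total = 15 * 382 = 5730.

5730


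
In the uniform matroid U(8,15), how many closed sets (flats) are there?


Flats of U(8,15): every subset of size < 8 is a flat, plus E itself.
Count = C(15,0) + C(15,1) + C(15,2) + C(15,3) + C(15,4) + C(15,5) + C(15,6) + C(15,7) + 1
     = 1 + 15 + 105 + 455 + 1365 + 3003 + 5005 + 6435 + 1
     = 16385.

16385


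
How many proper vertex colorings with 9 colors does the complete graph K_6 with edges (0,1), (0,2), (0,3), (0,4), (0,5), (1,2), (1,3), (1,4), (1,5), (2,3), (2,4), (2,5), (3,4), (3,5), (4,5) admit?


P(K_6, k) = k(k-1)(k-2)...(k-5).
P(9) = (9) * (8) * (7) * (6) * (5) * (4) = 60480.

60480


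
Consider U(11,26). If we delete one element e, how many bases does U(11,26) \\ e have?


Deleting e from U(11,26) gives U(11,25) since n > r.
Bases of U(11,25) = C(25,11) = 25! / (11! * 14!) = 4457400.

4457400


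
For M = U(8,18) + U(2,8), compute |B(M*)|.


(M1+M2)* = M1* + M2*.
M1* = U(10,18), bases: C(18,10) = 43758.
M2* = U(6,8), bases: C(8,6) = 28.
|B(M*)| = 43758 * 28 = 1225224.

1225224


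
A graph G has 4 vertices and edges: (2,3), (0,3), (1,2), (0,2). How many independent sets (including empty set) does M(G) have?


An independent set in a graphic matroid is an acyclic edge subset.
G has 4 vertices and 4 edges.
Enumerate all 2^4 = 16 subsets, checking for acyclicity.
Total independent sets = 14.

14


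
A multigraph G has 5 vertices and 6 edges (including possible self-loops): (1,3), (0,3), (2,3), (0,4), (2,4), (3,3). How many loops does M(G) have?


In a graphic matroid, a loop is a self-loop edge (u,u) with rank 0.
Examining all 6 edges for self-loops...
Self-loops found: (3,3)
Number of loops = 1.

1


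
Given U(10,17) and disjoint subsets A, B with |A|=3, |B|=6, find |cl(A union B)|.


|A union B| = 3 + 6 = 9 (disjoint).
In U(10,17), cl(S) = S if |S| < 10, else cl(S) = E.
Since 9 < 10, cl(A union B) = A union B.
|cl(A union B)| = 9.

9


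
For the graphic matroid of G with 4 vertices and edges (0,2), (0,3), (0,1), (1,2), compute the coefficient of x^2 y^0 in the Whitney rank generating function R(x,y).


R(x,y) = sum over A in 2^E of x^(r(E)-r(A)) * y^(|A|-r(A)).
G has 4 vertices, 4 edges. r(E) = 3.
Enumerate all 2^4 = 16 subsets.
Count subsets with r(E)-r(A)=2 and |A|-r(A)=0: 4.

4


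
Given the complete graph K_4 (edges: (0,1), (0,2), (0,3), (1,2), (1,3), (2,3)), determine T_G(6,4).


T(K_4; x,y) = x^3 + 3x^2 + 4xy + 2x + y^3 + 3y^2 + 2y.
Substituting x=6, y=4:
= 216 + 108 + 96 + 12 + 64 + 48 + 8
= 552.

552


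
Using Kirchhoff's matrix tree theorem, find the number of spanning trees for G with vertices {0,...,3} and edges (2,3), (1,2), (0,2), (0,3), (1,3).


By Kirchhoff's matrix tree theorem, the number of spanning trees equals
the determinant of any cofactor of the Laplacian matrix L.
G has 4 vertices and 5 edges.
Computing the (3 x 3) cofactor determinant gives 8.

8


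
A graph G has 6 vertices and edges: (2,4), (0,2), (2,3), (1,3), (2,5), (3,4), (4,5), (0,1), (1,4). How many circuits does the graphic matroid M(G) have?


A circuit in a graphic matroid = edge set of a simple cycle.
G has 6 vertices and 9 edges.
Enumerating all minimal edge subsets forming cycles...
Total circuits found: 12.

12


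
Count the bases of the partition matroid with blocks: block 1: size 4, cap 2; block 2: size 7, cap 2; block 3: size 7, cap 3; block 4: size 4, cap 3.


A basis picks exactly ci elements from block i.
Number of bases = product of C(|Si|, ci).
= C(4,2) * C(7,2) * C(7,3) * C(4,3)
= 6 * 21 * 35 * 4
= 17640.

17640


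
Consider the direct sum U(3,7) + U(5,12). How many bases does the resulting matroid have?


Bases of a direct sum M1 + M2: |B| = |B(M1)| * |B(M2)|.
|B(U(3,7))| = C(7,3) = 35.
|B(U(5,12))| = C(12,5) = 792.
Total bases = 35 * 792 = 27720.

27720


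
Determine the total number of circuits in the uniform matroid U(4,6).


In U(4,6), circuits are the (5)-element subsets.
Any set of 5 elements is dependent, and removing any one element gives
an independent set of size 4, so it is a minimal dependent set.
Number of circuits = C(6,5) = 6! / (5! * 1!) = 6.

6


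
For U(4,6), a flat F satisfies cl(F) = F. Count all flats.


Flats of U(4,6): every subset of size < 4 is a flat, plus E itself.
Count = (6 choose 0) + (6 choose 1) + (6 choose 2) + (6 choose 3) + 1
     = 1 + 6 + 15 + 20 + 1
     = 43.

43


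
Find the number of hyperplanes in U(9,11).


Hyperplanes of U(9,11) are flats of rank 8.
In a uniform matroid, these are exactly the (8)-element subsets.
Count = (11 choose 8) = 165.

165


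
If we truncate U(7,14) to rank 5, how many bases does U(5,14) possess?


Truncating U(7,14) to rank 5 gives U(5,14).
Bases of U(5,14) are all 5-element subsets of 14 elements.
Number of bases = (14 choose 5) = 2002.

2002


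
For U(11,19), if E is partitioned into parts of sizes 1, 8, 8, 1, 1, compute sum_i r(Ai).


r(Ai) = min(|Ai|, 11) for each part.
Sum = min(1,11) + min(8,11) + min(8,11) + min(1,11) + min(1,11)
    = 1 + 8 + 8 + 1 + 1
    = 19.

19


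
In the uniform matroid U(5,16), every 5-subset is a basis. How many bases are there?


Bases of U(5,16) are all 5-element subsets of the 16-element ground set.
Number of bases = C(16,5).
(16 choose 5) = 4368.

4368


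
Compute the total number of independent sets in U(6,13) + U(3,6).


For a direct sum, |I(M1+M2)| = |I(M1)| * |I(M2)|.
|I(U(6,13))| = sum C(13,k) for k=0..6 = 4096.
|I(U(3,6))| = sum C(6,k) for k=0..3 = 42.
Total = 4096 * 42 = 172032.

172032


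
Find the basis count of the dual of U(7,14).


The dual of U(r,n) is U(n-r, n) = U(7,14).
Bases of U(7,14) are all (7)-element subsets.
|B(M*)| = (14 choose 7) = 3432.

3432


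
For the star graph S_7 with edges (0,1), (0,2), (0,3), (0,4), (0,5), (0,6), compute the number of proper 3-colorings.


P(tree, k) = k * (k-1)^(6) for any tree on 7 vertices.
P(3) = 3 * 2^6 = 3 * 64 = 192.

192


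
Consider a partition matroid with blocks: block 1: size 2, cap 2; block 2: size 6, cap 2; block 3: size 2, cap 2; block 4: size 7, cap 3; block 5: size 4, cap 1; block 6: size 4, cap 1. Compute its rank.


Rank of a partition matroid = sum of min(|Si|, ci) for each block.
= min(2,2) + min(6,2) + min(2,2) + min(7,3) + min(4,1) + min(4,1)
= 2 + 2 + 2 + 3 + 1 + 1
= 11.

11


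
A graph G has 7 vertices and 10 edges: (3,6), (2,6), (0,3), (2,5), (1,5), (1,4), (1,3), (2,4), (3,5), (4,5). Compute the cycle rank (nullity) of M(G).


Cycle rank (nullity) = |E| - r(M) = |E| - (|V| - c).
|E| = 10, |V| = 7, c = 1.
Nullity = 10 - (7 - 1) = 10 - 6 = 4.

4


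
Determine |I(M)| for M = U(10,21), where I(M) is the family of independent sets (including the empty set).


Independent sets of U(10,21) are all subsets of size <= 10.
Count = (21 choose 0) + (21 choose 1) + (21 choose 2) + (21 choose 3) + (21 choose 4) + (21 choose 5) + (21 choose 6) + (21 choose 7) + (21 choose 8) + (21 choose 9) + (21 choose 10)
     = 1 + 21 + 210 + 1330 + 5985 + 20349 + 54264 + 116280 + 203490 + 293930 + 352716
     = 1048576.

1048576


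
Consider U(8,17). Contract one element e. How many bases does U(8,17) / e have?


Contracting e from U(8,17) gives U(7,16).
Bases of U(7,16) = C(16,7) = 11440.

11440


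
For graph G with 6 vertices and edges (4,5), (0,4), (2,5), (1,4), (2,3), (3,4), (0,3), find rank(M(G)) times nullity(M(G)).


r(M) = |V| - c = 6 - 1 = 5.
nullity = |E| - r(M) = 7 - 5 = 2.
Product = 5 * 2 = 10.

10


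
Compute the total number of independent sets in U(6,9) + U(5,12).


For a direct sum, |I(M1+M2)| = |I(M1)| * |I(M2)|.
|I(U(6,9))| = sum C(9,k) for k=0..6 = 466.
|I(U(5,12))| = sum C(12,k) for k=0..5 = 1586.
Total = 466 * 1586 = 739076.

739076


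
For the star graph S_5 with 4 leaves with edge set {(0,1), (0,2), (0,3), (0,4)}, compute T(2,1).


A star on 5 vertices is a tree with 4 edges.
T(x,y) = x^(4) for any tree.
T(2,1) = 2^4 = 16.

16


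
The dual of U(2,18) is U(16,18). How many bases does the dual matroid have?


The dual of U(r,n) is U(n-r, n) = U(16,18).
Bases of U(16,18) are all (16)-element subsets.
|B(M*)| = (18 choose 16) = 153.

153


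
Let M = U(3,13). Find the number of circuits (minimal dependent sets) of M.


In U(3,13), circuits are the (4)-element subsets.
Any set of 4 elements is dependent, and removing any one element gives
an independent set of size 3, so it is a minimal dependent set.
Number of circuits = C(13,4) = (13 * 12 * 11 * 10) / (1 * 2 * 3 * 4) = 715.

715


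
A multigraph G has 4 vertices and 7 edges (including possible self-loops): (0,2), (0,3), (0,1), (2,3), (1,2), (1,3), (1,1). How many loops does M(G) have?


In a graphic matroid, a loop is a self-loop edge (u,u) with rank 0.
Examining all 7 edges for self-loops...
Self-loops found: (1,1)
Number of loops = 1.

1


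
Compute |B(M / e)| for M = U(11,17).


Contracting e from U(11,17) gives U(10,16).
Bases of U(10,16) = C(16,10) = 8008.

8008


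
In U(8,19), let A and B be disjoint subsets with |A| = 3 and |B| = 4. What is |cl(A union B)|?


|A union B| = 3 + 4 = 7 (disjoint).
In U(8,19), cl(S) = S if |S| < 8, else cl(S) = E.
Since 7 < 8, cl(A union B) = A union B.
|cl(A union B)| = 7.

7


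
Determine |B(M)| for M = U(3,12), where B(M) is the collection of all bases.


Bases of U(3,12) are all 3-element subsets of the 12-element ground set.
Number of bases = C(12,3).
(12 choose 3) = 220.

220


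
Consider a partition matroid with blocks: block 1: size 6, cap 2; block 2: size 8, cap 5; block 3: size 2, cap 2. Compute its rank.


Rank of a partition matroid = sum of min(|Si|, ci) for each block.
= min(6,2) + min(8,5) + min(2,2)
= 2 + 5 + 2
= 9.

9


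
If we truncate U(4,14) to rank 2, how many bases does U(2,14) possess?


Truncating U(4,14) to rank 2 gives U(2,14).
Bases of U(2,14) are all 2-element subsets of 14 elements.
Number of bases = C(14,2) = (14 * 13) / (1 * 2) = 91.

91


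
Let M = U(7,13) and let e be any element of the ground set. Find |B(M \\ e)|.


Deleting e from U(7,13) gives U(7,12) since n > r.
Bases of U(7,12) = (12 choose 7) = 792.

792


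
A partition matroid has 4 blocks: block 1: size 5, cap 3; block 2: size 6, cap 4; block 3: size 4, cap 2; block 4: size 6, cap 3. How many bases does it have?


A basis picks exactly ci elements from block i.
Number of bases = product of C(|Si|, ci).
= C(5,3) * C(6,4) * C(4,2) * C(6,3)
= 10 * 15 * 6 * 20
= 18000.

18000


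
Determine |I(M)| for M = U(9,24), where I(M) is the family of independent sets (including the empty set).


Independent sets of U(9,24) are all subsets of size <= 9.
Count = (24 choose 0) + (24 choose 1) + (24 choose 2) + (24 choose 3) + (24 choose 4) + (24 choose 5) + (24 choose 6) + (24 choose 7) + (24 choose 8) + (24 choose 9)
     = 1 + 24 + 276 + 2024 + 10626 + 42504 + 134596 + 346104 + 735471 + 1307504
     = 2579130.

2579130


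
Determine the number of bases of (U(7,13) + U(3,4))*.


(M1+M2)* = M1* + M2*.
M1* = U(6,13), bases: C(13,6) = 1716.
M2* = U(1,4), bases: C(4,1) = 4.
|B(M*)| = 1716 * 4 = 6864.

6864


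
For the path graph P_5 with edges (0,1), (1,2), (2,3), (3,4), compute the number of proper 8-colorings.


P(P_5, k) = k * (k-1)^(4).
P(8) = 8 * 7^4 = 8 * 2401 = 19208.

19208


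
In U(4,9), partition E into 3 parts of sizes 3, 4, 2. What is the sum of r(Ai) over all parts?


r(Ai) = min(|Ai|, 4) for each part.
Sum = min(3,4) + min(4,4) + min(2,4)
    = 3 + 4 + 2
    = 9.

9


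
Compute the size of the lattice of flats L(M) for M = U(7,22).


Flats of U(7,22): every subset of size < 7 is a flat, plus E itself.
Count = (22 choose 0) + (22 choose 1) + (22 choose 2) + (22 choose 3) + (22 choose 4) + (22 choose 5) + (22 choose 6) + 1
     = 1 + 22 + 231 + 1540 + 7315 + 26334 + 74613 + 1
     = 110057.

110057


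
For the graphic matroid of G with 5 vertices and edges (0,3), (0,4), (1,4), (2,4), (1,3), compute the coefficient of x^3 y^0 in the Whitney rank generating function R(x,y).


R(x,y) = sum over A in 2^E of x^(r(E)-r(A)) * y^(|A|-r(A)).
G has 5 vertices, 5 edges. r(E) = 4.
Enumerate all 2^5 = 32 subsets.
Count subsets with r(E)-r(A)=3 and |A|-r(A)=0: 5.

5


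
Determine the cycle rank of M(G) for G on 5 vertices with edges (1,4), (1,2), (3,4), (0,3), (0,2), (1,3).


Cycle rank (nullity) = |E| - r(M) = |E| - (|V| - c).
|E| = 6, |V| = 5, c = 1.
Nullity = 6 - (5 - 1) = 6 - 4 = 2.

2


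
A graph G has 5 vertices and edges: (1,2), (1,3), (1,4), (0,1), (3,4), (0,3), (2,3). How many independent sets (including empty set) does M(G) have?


An independent set in a graphic matroid is an acyclic edge subset.
G has 5 vertices and 7 edges.
Enumerate all 2^7 = 128 subsets, checking for acyclicity.
Total independent sets = 81.

81


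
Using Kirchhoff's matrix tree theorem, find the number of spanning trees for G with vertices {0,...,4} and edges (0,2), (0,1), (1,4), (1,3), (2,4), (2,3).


By Kirchhoff's matrix tree theorem, the number of spanning trees equals
the determinant of any cofactor of the Laplacian matrix L.
G has 5 vertices and 6 edges.
Computing the (4 x 4) cofactor determinant gives 12.

12


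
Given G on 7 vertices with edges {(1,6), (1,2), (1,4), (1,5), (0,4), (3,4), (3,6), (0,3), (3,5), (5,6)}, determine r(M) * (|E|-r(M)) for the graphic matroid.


r(M) = |V| - c = 7 - 1 = 6.
nullity = |E| - r(M) = 10 - 6 = 4.
Product = 6 * 4 = 24.

24


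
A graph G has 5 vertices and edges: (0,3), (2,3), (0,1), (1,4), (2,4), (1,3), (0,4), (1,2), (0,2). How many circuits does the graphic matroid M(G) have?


A circuit in a graphic matroid = edge set of a simple cycle.
G has 5 vertices and 9 edges.
Enumerating all minimal edge subsets forming cycles...
Total circuits found: 22.

22


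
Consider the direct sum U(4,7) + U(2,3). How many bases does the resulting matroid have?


Bases of a direct sum M1 + M2: |B| = |B(M1)| * |B(M2)|.
|B(U(4,7))| = C(7,4) = 35.
|B(U(2,3))| = C(3,2) = 3.
Total bases = 35 * 3 = 105.

105


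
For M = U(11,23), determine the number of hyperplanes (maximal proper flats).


Hyperplanes of U(11,23) are flats of rank 10.
In a uniform matroid, these are exactly the (10)-element subsets.
Count = C(23,10) = 1144066.

1144066


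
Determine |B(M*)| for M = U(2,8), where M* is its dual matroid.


The dual of U(r,n) is U(n-r, n) = U(6,8).
Bases of U(6,8) are all (6)-element subsets.
|B(M*)| = (8 choose 6) = 28.

28


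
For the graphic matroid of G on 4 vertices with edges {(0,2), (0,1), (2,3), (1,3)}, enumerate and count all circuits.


A circuit in a graphic matroid = edge set of a simple cycle.
G has 4 vertices and 4 edges.
Enumerating all minimal edge subsets forming cycles...
Total circuits found: 1.

1


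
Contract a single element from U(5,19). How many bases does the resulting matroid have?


Contracting e from U(5,19) gives U(4,18).
Bases of U(4,18) = C(18,4) = (18 * 17 * 16 * 15) / (1 * 2 * 3 * 4) = 3060.

3060


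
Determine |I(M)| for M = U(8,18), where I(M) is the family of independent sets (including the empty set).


Independent sets of U(8,18) are all subsets of size <= 8.
Count = C(18,0) + C(18,1) + C(18,2) + C(18,3) + C(18,4) + C(18,5) + C(18,6) + C(18,7) + C(18,8)
     = 1 + 18 + 153 + 816 + 3060 + 8568 + 18564 + 31824 + 43758
     = 106762.

106762


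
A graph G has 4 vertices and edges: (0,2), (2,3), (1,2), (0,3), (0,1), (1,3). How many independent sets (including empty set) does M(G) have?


An independent set in a graphic matroid is an acyclic edge subset.
G has 4 vertices and 6 edges.
Enumerate all 2^6 = 64 subsets, checking for acyclicity.
Total independent sets = 38.

38


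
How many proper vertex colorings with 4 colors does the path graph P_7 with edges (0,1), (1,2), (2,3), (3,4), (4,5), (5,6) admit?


P(P_7, k) = k * (k-1)^(6).
P(4) = 4 * 3^6 = 4 * 729 = 2916.

2916


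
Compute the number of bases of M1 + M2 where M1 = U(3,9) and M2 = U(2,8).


Bases of a direct sum M1 + M2: |B| = |B(M1)| * |B(M2)|.
|B(U(3,9))| = C(9,3) = 84.
|B(U(2,8))| = C(8,2) = 28.
Total bases = 84 * 28 = 2352.

2352


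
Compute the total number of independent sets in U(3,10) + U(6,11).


For a direct sum, |I(M1+M2)| = |I(M1)| * |I(M2)|.
|I(U(3,10))| = sum C(10,k) for k=0..3 = 176.
|I(U(6,11))| = sum C(11,k) for k=0..6 = 1486.
Total = 176 * 1486 = 261536.

261536


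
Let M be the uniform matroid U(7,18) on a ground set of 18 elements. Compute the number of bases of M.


Bases of U(7,18) are all 7-element subsets of the 18-element ground set.
Number of bases = C(18,7).
C(18,7) = 31824.

31824


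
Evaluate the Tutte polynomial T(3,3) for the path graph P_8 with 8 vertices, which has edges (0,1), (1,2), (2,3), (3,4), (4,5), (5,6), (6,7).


A path on 8 vertices is a tree with 7 edges.
T(x,y) = x^(7) for any tree.
T(3,3) = 3^7 = 2187.

2187


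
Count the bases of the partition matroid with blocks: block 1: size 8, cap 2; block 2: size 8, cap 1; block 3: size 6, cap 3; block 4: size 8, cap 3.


A basis picks exactly ci elements from block i.
Number of bases = product of C(|Si|, ci).
= C(8,2) * C(8,1) * C(6,3) * C(8,3)
= 28 * 8 * 20 * 56
= 250880.

250880


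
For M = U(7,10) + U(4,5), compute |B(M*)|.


(M1+M2)* = M1* + M2*.
M1* = U(3,10), bases: C(10,3) = 120.
M2* = U(1,5), bases: C(5,1) = 5.
|B(M*)| = 120 * 5 = 600.

600


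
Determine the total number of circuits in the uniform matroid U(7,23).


In U(7,23), circuits are the (8)-element subsets.
Any set of 8 elements is dependent, and removing any one element gives
an independent set of size 7, so it is a minimal dependent set.
Number of circuits = C(23,8) = 490314.

490314


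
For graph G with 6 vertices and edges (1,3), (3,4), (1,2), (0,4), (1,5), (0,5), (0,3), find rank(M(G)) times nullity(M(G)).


r(M) = |V| - c = 6 - 1 = 5.
nullity = |E| - r(M) = 7 - 5 = 2.
Product = 5 * 2 = 10.

10


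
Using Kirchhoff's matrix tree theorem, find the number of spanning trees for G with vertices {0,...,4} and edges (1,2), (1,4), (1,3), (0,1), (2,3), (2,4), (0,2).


By Kirchhoff's matrix tree theorem, the number of spanning trees equals
the determinant of any cofactor of the Laplacian matrix L.
G has 5 vertices and 7 edges.
Computing the (4 x 4) cofactor determinant gives 20.

20


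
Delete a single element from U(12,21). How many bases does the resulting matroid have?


Deleting e from U(12,21) gives U(12,20) since n > r.
Bases of U(12,20) = (20 choose 12) = 125970.

125970


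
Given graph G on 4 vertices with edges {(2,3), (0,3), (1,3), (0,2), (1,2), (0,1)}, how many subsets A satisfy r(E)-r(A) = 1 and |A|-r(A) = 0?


R(x,y) = sum over A in 2^E of x^(r(E)-r(A)) * y^(|A|-r(A)).
G has 4 vertices, 6 edges. r(E) = 3.
Enumerate all 2^6 = 64 subsets.
Count subsets with r(E)-r(A)=1 and |A|-r(A)=0: 15.

15


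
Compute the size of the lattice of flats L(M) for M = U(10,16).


Flats of U(10,16): every subset of size < 10 is a flat, plus E itself.
Count = C(16,0) + C(16,1) + C(16,2) + C(16,3) + C(16,4) + C(16,5) + C(16,6) + C(16,7) + C(16,8) + C(16,9) + 1
     = 1 + 16 + 120 + 560 + 1820 + 4368 + 8008 + 11440 + 12870 + 11440 + 1
     = 50644.

50644


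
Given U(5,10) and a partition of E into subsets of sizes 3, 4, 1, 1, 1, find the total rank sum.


r(Ai) = min(|Ai|, 5) for each part.
Sum = min(3,5) + min(4,5) + min(1,5) + min(1,5) + min(1,5)
    = 3 + 4 + 1 + 1 + 1
    = 10.

10


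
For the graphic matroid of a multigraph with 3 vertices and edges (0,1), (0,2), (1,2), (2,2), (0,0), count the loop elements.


In a graphic matroid, a loop is a self-loop edge (u,u) with rank 0.
Examining all 5 edges for self-loops...
Self-loops found: (2,2), (0,0)
Number of loops = 2.

2


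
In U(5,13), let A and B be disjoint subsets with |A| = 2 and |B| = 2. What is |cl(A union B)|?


|A union B| = 2 + 2 = 4 (disjoint).
In U(5,13), cl(S) = S if |S| < 5, else cl(S) = E.
Since 4 < 5, cl(A union B) = A union B.
|cl(A union B)| = 4.

4


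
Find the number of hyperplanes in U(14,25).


Hyperplanes of U(14,25) are flats of rank 13.
In a uniform matroid, these are exactly the (13)-element subsets.
Count = C(25,13) = 25! / (13! * 12!) = 5200300.

5200300


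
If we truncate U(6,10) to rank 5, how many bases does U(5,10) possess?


Truncating U(6,10) to rank 5 gives U(5,10).
Bases of U(5,10) are all 5-element subsets of 10 elements.
Number of bases = C(10,5) = 10! / (5! * 5!) = 252.

252


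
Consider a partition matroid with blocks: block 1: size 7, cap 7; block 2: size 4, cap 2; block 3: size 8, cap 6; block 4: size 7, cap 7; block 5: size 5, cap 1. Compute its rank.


Rank of a partition matroid = sum of min(|Si|, ci) for each block.
= min(7,7) + min(4,2) + min(8,6) + min(7,7) + min(5,1)
= 7 + 2 + 6 + 7 + 1
= 23.

23


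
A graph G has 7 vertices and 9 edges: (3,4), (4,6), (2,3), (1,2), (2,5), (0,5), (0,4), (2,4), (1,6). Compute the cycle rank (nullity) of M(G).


Cycle rank (nullity) = |E| - r(M) = |E| - (|V| - c).
|E| = 9, |V| = 7, c = 1.
Nullity = 9 - (7 - 1) = 9 - 6 = 3.

3


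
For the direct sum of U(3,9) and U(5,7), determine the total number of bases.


Bases of a direct sum M1 + M2: |B| = |B(M1)| * |B(M2)|.
|B(U(3,9))| = C(9,3) = 84.
|B(U(5,7))| = C(7,5) = 21.
Total bases = 84 * 21 = 1764.

1764


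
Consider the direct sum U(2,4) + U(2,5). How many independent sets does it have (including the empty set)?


For a direct sum, |I(M1+M2)| = |I(M1)| * |I(M2)|.
|I(U(2,4))| = sum C(4,k) for k=0..2 = 11.
|I(U(2,5))| = sum C(5,k) for k=0..2 = 16.
Total = 11 * 16 = 176.

176


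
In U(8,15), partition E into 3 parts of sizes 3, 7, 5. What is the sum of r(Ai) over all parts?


r(Ai) = min(|Ai|, 8) for each part.
Sum = min(3,8) + min(7,8) + min(5,8)
    = 3 + 7 + 5
    = 15.

15


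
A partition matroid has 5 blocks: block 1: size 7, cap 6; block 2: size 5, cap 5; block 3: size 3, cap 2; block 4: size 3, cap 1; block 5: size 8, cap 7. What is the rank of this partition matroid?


Rank of a partition matroid = sum of min(|Si|, ci) for each block.
= min(7,6) + min(5,5) + min(3,2) + min(3,1) + min(8,7)
= 6 + 5 + 2 + 1 + 7
= 21.

21


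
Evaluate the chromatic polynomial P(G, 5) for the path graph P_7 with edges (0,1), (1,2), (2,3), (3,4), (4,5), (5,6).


P(P_7, k) = k * (k-1)^(6).
P(5) = 5 * 4^6 = 5 * 4096 = 20480.

20480


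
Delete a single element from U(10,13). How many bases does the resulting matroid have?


Deleting e from U(10,13) gives U(10,12) since n > r.
Bases of U(10,12) = C(12,10) = 12! / (10! * 2!) = 66.

66


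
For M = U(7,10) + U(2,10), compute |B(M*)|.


(M1+M2)* = M1* + M2*.
M1* = U(3,10), bases: C(10,3) = 120.
M2* = U(8,10), bases: C(10,8) = 45.
|B(M*)| = 120 * 45 = 5400.

5400


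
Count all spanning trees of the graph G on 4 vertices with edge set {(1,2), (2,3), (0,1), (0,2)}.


By Kirchhoff's matrix tree theorem, the number of spanning trees equals
the determinant of any cofactor of the Laplacian matrix L.
G has 4 vertices and 4 edges.
Computing the (3 x 3) cofactor determinant gives 3.

3


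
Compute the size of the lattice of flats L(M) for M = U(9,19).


Flats of U(9,19): every subset of size < 9 is a flat, plus E itself.
Count = C(19,0) + C(19,1) + C(19,2) + C(19,3) + C(19,4) + C(19,5) + C(19,6) + C(19,7) + C(19,8) + 1
     = 1 + 19 + 171 + 969 + 3876 + 11628 + 27132 + 50388 + 75582 + 1
     = 169767.

169767


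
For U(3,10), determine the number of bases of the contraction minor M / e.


Contracting e from U(3,10) gives U(2,9).
Bases of U(2,9) = C(9,2) = (9 * 8) / (1 * 2) = 36.

36


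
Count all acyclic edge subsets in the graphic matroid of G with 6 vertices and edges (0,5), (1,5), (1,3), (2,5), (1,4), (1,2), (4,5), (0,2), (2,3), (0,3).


An independent set in a graphic matroid is an acyclic edge subset.
G has 6 vertices and 10 edges.
Enumerate all 2^10 = 1024 subsets, checking for acyclicity.
Total independent sets = 454.

454


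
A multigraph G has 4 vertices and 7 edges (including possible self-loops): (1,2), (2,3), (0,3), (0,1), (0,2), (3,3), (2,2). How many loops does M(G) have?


In a graphic matroid, a loop is a self-loop edge (u,u) with rank 0.
Examining all 7 edges for self-loops...
Self-loops found: (3,3), (2,2)
Number of loops = 2.

2


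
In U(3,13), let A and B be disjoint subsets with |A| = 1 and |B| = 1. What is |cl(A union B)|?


|A union B| = 1 + 1 = 2 (disjoint).
In U(3,13), cl(S) = S if |S| < 3, else cl(S) = E.
Since 2 < 3, cl(A union B) = A union B.
|cl(A union B)| = 2.

2


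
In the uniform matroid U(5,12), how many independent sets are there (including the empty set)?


Independent sets of U(5,12) are all subsets of size <= 5.
Count = C(12,0) + C(12,1) + C(12,2) + C(12,3) + C(12,4) + C(12,5)
     = 1 + 12 + 66 + 220 + 495 + 792
     = 1586.

1586


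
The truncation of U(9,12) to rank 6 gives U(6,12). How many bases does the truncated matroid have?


Truncating U(9,12) to rank 6 gives U(6,12).
Bases of U(6,12) are all 6-element subsets of 12 elements.
Number of bases = C(12,6) = 12! / (6! * 6!) = 924.

924


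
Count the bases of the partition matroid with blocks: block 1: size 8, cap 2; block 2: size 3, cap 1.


A basis picks exactly ci elements from block i.
Number of bases = product of C(|Si|, ci).
= C(8,2) * C(3,1)
= 28 * 3
= 84.

84


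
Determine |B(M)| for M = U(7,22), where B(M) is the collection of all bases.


Bases of U(7,22) are all 7-element subsets of the 22-element ground set.
Number of bases = C(22,7).
C(22,7) = 170544.

170544


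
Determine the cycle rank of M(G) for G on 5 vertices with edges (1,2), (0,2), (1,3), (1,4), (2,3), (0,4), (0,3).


Cycle rank (nullity) = |E| - r(M) = |E| - (|V| - c).
|E| = 7, |V| = 5, c = 1.
Nullity = 7 - (5 - 1) = 7 - 4 = 3.

3


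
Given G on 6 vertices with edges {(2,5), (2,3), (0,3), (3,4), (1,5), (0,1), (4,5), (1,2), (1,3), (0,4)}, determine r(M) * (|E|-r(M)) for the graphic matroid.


r(M) = |V| - c = 6 - 1 = 5.
nullity = |E| - r(M) = 10 - 5 = 5.
Product = 5 * 5 = 25.

25


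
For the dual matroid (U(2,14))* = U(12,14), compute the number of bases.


The dual of U(r,n) is U(n-r, n) = U(12,14).
Bases of U(12,14) are all (12)-element subsets.
|B(M*)| = (14 choose 12) = 91.

91


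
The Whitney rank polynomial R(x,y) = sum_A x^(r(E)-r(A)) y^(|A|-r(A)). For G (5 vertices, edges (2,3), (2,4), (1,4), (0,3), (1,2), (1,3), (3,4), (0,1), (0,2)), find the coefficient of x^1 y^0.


R(x,y) = sum over A in 2^E of x^(r(E)-r(A)) * y^(|A|-r(A)).
G has 5 vertices, 9 edges. r(E) = 4.
Enumerate all 2^9 = 512 subsets.
Count subsets with r(E)-r(A)=1 and |A|-r(A)=0: 77.

77


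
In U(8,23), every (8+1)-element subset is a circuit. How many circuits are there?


In U(8,23), circuits are the (9)-element subsets.
Any set of 9 elements is dependent, and removing any one element gives
an independent set of size 8, so it is a minimal dependent set.
Number of circuits = (23 choose 9) = 817190.

817190


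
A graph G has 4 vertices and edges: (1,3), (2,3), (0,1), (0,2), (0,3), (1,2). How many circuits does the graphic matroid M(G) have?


A circuit in a graphic matroid = edge set of a simple cycle.
G has 4 vertices and 6 edges.
Enumerating all minimal edge subsets forming cycles...
Total circuits found: 7.

7


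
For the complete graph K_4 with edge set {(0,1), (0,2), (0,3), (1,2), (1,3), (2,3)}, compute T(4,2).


T(K_4; x,y) = x^3 + 3x^2 + 4xy + 2x + y^3 + 3y^2 + 2y.
Substituting x=4, y=2:
= 64 + 48 + 32 + 8 + 8 + 12 + 4
= 176.

176


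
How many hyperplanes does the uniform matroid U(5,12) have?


Hyperplanes of U(5,12) are flats of rank 4.
In a uniform matroid, these are exactly the (4)-element subsets.
Count = (12 choose 4) = 495.

495


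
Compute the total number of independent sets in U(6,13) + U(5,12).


For a direct sum, |I(M1+M2)| = |I(M1)| * |I(M2)|.
|I(U(6,13))| = sum C(13,k) for k=0..6 = 4096.
|I(U(5,12))| = sum C(12,k) for k=0..5 = 1586.
Total = 4096 * 1586 = 6496256.

6496256


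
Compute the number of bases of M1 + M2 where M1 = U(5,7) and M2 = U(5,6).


Bases of a direct sum M1 + M2: |B| = |B(M1)| * |B(M2)|.
|B(U(5,7))| = C(7,5) = 21.
|B(U(5,6))| = C(6,5) = 6.
Total bases = 21 * 6 = 126.

126


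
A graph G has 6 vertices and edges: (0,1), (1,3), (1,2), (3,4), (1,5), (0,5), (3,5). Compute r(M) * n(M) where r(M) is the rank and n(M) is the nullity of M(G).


r(M) = |V| - c = 6 - 1 = 5.
nullity = |E| - r(M) = 7 - 5 = 2.
Product = 5 * 2 = 10.

10


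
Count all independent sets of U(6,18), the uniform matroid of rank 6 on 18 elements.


Independent sets of U(6,18) are all subsets of size <= 6.
Count = (18 choose 0) + (18 choose 1) + (18 choose 2) + (18 choose 3) + (18 choose 4) + (18 choose 5) + (18 choose 6)
     = 1 + 18 + 153 + 816 + 3060 + 8568 + 18564
     = 31180.

31180


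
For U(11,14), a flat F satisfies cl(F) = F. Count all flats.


Flats of U(11,14): every subset of size < 11 is a flat, plus E itself.
Count = C(14,0) + C(14,1) + C(14,2) + C(14,3) + C(14,4) + C(14,5) + C(14,6) + C(14,7) + C(14,8) + C(14,9) + C(14,10) + 1
     = 1 + 14 + 91 + 364 + 1001 + 2002 + 3003 + 3432 + 3003 + 2002 + 1001 + 1
     = 15915.

15915


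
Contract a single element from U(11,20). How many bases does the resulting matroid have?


Contracting e from U(11,20) gives U(10,19).
Bases of U(10,19) = C(19,10) = 92378.

92378


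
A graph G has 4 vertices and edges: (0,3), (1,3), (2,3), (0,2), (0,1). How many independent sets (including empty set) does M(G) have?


An independent set in a graphic matroid is an acyclic edge subset.
G has 4 vertices and 5 edges.
Enumerate all 2^5 = 32 subsets, checking for acyclicity.
Total independent sets = 24.

24


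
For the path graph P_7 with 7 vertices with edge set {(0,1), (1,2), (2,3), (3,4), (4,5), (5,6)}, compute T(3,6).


A path on 7 vertices is a tree with 6 edges.
T(x,y) = x^(6) for any tree.
T(3,6) = 3^6 = 729.

729


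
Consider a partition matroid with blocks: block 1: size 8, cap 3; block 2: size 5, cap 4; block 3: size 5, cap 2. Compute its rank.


Rank of a partition matroid = sum of min(|Si|, ci) for each block.
= min(8,3) + min(5,4) + min(5,2)
= 3 + 4 + 2
= 9.

9


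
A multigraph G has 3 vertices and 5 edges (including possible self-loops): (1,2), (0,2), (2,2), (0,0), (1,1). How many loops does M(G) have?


In a graphic matroid, a loop is a self-loop edge (u,u) with rank 0.
Examining all 5 edges for self-loops...
Self-loops found: (2,2), (0,0), (1,1)
Number of loops = 3.

3


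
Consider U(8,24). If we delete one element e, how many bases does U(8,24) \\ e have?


Deleting e from U(8,24) gives U(8,23) since n > r.
Bases of U(8,23) = C(23,8) = 490314.

490314


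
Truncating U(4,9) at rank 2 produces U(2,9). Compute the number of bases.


Truncating U(4,9) to rank 2 gives U(2,9).
Bases of U(2,9) are all 2-element subsets of 9 elements.
Number of bases = (9 choose 2) = 36.

36


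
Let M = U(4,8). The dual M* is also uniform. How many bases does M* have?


The dual of U(r,n) is U(n-r, n) = U(4,8).
Bases of U(4,8) are all (4)-element subsets.
|B(M*)| = C(8,4) = (8 * 7 * 6 * 5) / (1 * 2 * 3 * 4) = 70.

70


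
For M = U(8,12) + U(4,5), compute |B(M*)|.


(M1+M2)* = M1* + M2*.
M1* = U(4,12), bases: C(12,4) = 495.
M2* = U(1,5), bases: C(5,1) = 5.
|B(M*)| = 495 * 5 = 2475.

2475


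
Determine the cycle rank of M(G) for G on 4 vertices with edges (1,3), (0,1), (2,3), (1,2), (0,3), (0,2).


Cycle rank (nullity) = |E| - r(M) = |E| - (|V| - c).
|E| = 6, |V| = 4, c = 1.
Nullity = 6 - (4 - 1) = 6 - 3 = 3.

3


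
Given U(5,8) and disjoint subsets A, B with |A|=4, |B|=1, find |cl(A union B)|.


|A union B| = 4 + 1 = 5 (disjoint).
In U(5,8), cl(S) = S if |S| < 5, else cl(S) = E.
Since 5 >= 5, cl(A union B) = E.
|cl(A union B)| = 8.

8


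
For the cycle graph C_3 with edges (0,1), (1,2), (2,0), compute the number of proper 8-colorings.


P(C_3, k) = (k-1)^3 + (-1)^3*(k-1).
P(8) = (7)^3 - 7
= 343 - 7 = 336.

336


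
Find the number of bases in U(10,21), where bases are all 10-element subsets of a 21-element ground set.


Bases of U(10,21) are all 10-element subsets of the 21-element ground set.
Number of bases = C(21,10).
(21 choose 10) = 352716.

352716


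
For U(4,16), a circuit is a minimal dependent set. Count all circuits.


In U(4,16), circuits are the (5)-element subsets.
Any set of 5 elements is dependent, and removing any one element gives
an independent set of size 4, so it is a minimal dependent set.
Number of circuits = (16 choose 5) = 4368.

4368


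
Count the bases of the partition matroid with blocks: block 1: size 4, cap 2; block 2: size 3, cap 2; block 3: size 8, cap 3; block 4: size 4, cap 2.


A basis picks exactly ci elements from block i.
Number of bases = product of C(|Si|, ci).
= C(4,2) * C(3,2) * C(8,3) * C(4,2)
= 6 * 3 * 56 * 6
= 6048.

6048


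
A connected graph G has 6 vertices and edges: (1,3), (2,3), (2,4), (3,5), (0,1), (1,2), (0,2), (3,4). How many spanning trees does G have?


By Kirchhoff's matrix tree theorem, the number of spanning trees equals
the determinant of any cofactor of the Laplacian matrix L.
G has 6 vertices and 8 edges.
Computing the (5 x 5) cofactor determinant gives 21.

21


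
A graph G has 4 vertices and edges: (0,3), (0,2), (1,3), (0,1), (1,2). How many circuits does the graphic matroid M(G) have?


A circuit in a graphic matroid = edge set of a simple cycle.
G has 4 vertices and 5 edges.
Enumerating all minimal edge subsets forming cycles...
Total circuits found: 3.

3


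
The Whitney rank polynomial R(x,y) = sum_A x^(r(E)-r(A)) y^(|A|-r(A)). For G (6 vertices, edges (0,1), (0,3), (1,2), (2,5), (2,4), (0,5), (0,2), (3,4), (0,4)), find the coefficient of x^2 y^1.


R(x,y) = sum over A in 2^E of x^(r(E)-r(A)) * y^(|A|-r(A)).
G has 6 vertices, 9 edges. r(E) = 5.
Enumerate all 2^9 = 512 subsets.
Count subsets with r(E)-r(A)=2 and |A|-r(A)=1: 28.

28


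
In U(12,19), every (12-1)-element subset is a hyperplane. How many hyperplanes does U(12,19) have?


Hyperplanes of U(12,19) are flats of rank 11.
In a uniform matroid, these are exactly the (11)-element subsets.
Count = C(19,11) = 75582.

75582


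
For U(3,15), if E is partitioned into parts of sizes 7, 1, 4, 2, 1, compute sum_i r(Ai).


r(Ai) = min(|Ai|, 3) for each part.
Sum = min(7,3) + min(1,3) + min(4,3) + min(2,3) + min(1,3)
    = 3 + 1 + 3 + 2 + 1
    = 10.

10


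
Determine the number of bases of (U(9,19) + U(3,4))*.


(M1+M2)* = M1* + M2*.
M1* = U(10,19), bases: C(19,10) = 92378.
M2* = U(1,4), bases: C(4,1) = 4.
|B(M*)| = 92378 * 4 = 369512.

369512


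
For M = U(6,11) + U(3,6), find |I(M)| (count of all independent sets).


For a direct sum, |I(M1+M2)| = |I(M1)| * |I(M2)|.
|I(U(6,11))| = sum C(11,k) for k=0..6 = 1486.
|I(U(3,6))| = sum C(6,k) for k=0..3 = 42.
Total = 1486 * 42 = 62412.

62412


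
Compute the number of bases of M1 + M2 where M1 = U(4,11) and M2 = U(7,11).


Bases of a direct sum M1 + M2: |B| = |B(M1)| * |B(M2)|.
|B(U(4,11))| = C(11,4) = 330.
|B(U(7,11))| = C(11,7) = 330.
Total bases = 330 * 330 = 108900.

108900


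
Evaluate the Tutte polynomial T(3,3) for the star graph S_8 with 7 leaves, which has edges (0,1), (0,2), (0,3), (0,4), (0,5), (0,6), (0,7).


A star on 8 vertices is a tree with 7 edges.
T(x,y) = x^(7) for any tree.
T(3,3) = 3^7 = 2187.

2187


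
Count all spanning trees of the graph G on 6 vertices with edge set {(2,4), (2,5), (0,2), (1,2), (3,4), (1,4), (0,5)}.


By Kirchhoff's matrix tree theorem, the number of spanning trees equals
the determinant of any cofactor of the Laplacian matrix L.
G has 6 vertices and 7 edges.
Computing the (5 x 5) cofactor determinant gives 9.

9


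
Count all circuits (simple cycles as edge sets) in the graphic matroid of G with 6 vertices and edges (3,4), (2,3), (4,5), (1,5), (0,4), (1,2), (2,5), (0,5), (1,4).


A circuit in a graphic matroid = edge set of a simple cycle.
G has 6 vertices and 9 edges.
Enumerating all minimal edge subsets forming cycles...
Total circuits found: 12.

12


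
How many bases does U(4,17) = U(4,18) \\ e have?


Deleting e from U(4,18) gives U(4,17) since n > r.
Bases of U(4,17) = C(17,4) = 17! / (4! * 13!) = 2380.

2380


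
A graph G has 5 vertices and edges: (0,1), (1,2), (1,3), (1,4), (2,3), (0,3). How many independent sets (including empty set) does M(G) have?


An independent set in a graphic matroid is an acyclic edge subset.
G has 5 vertices and 6 edges.
Enumerate all 2^6 = 64 subsets, checking for acyclicity.
Total independent sets = 48.

48


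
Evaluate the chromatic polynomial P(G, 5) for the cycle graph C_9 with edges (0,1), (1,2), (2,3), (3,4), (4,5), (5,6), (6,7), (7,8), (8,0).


P(C_9, k) = (k-1)^9 + (-1)^9*(k-1).
P(5) = (4)^9 - 4
= 262144 - 4 = 262140.

262140


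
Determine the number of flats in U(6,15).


Flats of U(6,15): every subset of size < 6 is a flat, plus E itself.
Count = C(15,0) + C(15,1) + C(15,2) + C(15,3) + C(15,4) + C(15,5) + 1
     = 1 + 15 + 105 + 455 + 1365 + 3003 + 1
     = 4945.

4945


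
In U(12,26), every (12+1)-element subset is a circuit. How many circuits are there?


In U(12,26), circuits are the (13)-element subsets.
Any set of 13 elements is dependent, and removing any one element gives
an independent set of size 12, so it is a minimal dependent set.
Number of circuits = C(26,13) = 26! / (13! * 13!) = 10400600.

10400600


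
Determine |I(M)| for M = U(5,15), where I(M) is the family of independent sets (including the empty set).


Independent sets of U(5,15) are all subsets of size <= 5.
Count = (15 choose 0) + (15 choose 1) + (15 choose 2) + (15 choose 3) + (15 choose 4) + (15 choose 5)
     = 1 + 15 + 105 + 455 + 1365 + 3003
     = 4944.

4944


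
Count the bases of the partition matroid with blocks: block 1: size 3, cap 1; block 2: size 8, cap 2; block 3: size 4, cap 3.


A basis picks exactly ci elements from block i.
Number of bases = product of C(|Si|, ci).
= C(3,1) * C(8,2) * C(4,3)
= 3 * 28 * 4
= 336.

336


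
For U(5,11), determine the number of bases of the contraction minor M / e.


Contracting e from U(5,11) gives U(4,10).
Bases of U(4,10) = C(10,4) = (10 * 9 * 8 * 7) / (1 * 2 * 3 * 4) = 210.

210


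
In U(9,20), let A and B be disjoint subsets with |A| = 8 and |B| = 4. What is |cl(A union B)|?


|A union B| = 8 + 4 = 12 (disjoint).
In U(9,20), cl(S) = S if |S| < 9, else cl(S) = E.
Since 12 >= 9, cl(A union B) = E.
|cl(A union B)| = 20.

20


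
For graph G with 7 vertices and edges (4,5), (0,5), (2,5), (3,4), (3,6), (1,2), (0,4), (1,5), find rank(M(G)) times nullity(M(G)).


r(M) = |V| - c = 7 - 1 = 6.
nullity = |E| - r(M) = 8 - 6 = 2.
Product = 6 * 2 = 12.

12


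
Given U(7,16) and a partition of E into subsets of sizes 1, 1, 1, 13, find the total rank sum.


r(Ai) = min(|Ai|, 7) for each part.
Sum = min(1,7) + min(1,7) + min(1,7) + min(13,7)
    = 1 + 1 + 1 + 7
    = 10.

10
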